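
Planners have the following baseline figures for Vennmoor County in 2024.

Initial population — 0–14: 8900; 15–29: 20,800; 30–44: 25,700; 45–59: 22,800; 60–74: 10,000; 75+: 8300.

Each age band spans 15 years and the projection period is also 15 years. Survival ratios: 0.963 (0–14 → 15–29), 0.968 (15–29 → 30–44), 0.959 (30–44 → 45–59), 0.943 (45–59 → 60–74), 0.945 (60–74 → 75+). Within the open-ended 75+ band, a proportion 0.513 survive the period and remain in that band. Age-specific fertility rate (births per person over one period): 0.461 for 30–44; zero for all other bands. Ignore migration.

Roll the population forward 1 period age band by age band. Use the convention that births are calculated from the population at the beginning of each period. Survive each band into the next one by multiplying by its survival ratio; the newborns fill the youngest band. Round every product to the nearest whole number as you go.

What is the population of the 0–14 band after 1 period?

Let band 1 be 0–14 through band 6 = 75+.
Period 1.
Births: 25700 * 0.461 = 11848
Band 2: 8900 * 0.963 = 8571
Band 3: 20800 * 0.968 = 20134
Band 4: 25700 * 0.959 = 24646
Band 5: 22800 * 0.943 = 21500
Band 6: 10000 * 0.945 + 8300 * 0.513 = 9450 + 4258 = 13708
Giving 11848 / 8571 / 20134 / 24646 / 21500 / 13708.

11848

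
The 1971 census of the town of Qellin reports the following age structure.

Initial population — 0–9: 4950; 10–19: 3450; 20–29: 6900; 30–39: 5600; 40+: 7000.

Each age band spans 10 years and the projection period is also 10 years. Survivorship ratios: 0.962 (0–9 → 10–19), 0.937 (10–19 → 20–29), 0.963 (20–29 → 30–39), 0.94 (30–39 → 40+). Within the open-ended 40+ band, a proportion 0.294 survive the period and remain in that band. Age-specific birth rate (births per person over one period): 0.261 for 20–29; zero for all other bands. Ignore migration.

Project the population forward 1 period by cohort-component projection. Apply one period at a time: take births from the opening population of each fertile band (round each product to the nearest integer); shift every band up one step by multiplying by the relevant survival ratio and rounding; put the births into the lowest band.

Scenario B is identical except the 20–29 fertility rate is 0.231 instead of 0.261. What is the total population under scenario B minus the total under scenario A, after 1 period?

Period 1:
Births: 6900 × 0.261 = 1801
10–19: 4950 × 0.962 = 4762
20–29: 3450 × 0.937 = 3233
30–39: 6900 × 0.963 = 6645
40+: 5600 × 0.94 + 7000 × 0.294 = 5264 + 2058 = 7322
Population now: 0–9=1801, 10–19=4762, 20–29=3233, 30–39=6645, 40+=7322
Scenario A total after 1 period: 23763
Scenario B projection —
Period 1:
Births: 6900 × 0.231 = 1594
10–19: 4950 × 0.962 = 4762
20–29: 3450 × 0.937 = 3233
30–39: 6900 × 0.963 = 6645
40+: 5600 × 0.94 + 7000 × 0.294 = 5264 + 2058 = 7322
Population now: 0–9=1594, 10–19=4762, 20–29=3233, 30–39=6645, 40+=7322
Scenario B total after 1 period: 23556
Difference B − A = 23556 − 23763 = -207

-207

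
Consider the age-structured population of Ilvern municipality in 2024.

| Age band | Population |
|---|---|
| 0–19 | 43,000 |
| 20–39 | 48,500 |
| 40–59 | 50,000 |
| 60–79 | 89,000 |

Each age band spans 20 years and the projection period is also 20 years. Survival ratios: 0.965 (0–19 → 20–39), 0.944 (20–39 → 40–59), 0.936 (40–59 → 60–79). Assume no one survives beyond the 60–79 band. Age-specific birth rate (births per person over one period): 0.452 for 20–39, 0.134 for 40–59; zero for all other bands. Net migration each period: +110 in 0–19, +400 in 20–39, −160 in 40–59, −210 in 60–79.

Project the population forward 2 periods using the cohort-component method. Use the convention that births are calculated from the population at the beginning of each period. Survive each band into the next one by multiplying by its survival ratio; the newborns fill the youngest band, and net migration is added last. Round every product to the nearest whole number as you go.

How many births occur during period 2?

25051

[period 1]
Births: 48500 * 0.452 = 21922, 50000 * 0.134 = 6700 → total 28622
20–39: 43000 * 0.965 = 41495
40–59: 48500 * 0.944 = 45784
60–79: 50000 * 0.936 = 46800
Net migration: 0–19 + 110 → 28732; 20–39 + 400 → 41895; 40–59 − 160 → 45624; 60–79 − 210 → 46590
→ [28732, 41895, 45624, 46590]
[period 2]
Births: 41895 * 0.452 = 18937, 45624 * 0.134 = 6114 → total 25051
20–39: 28732 * 0.965 = 27726
40–59: 41895 * 0.944 = 39549
60–79: 45624 * 0.936 = 42704
Net migration: 0–19 + 110 → 25161; 20–39 + 400 → 28126; 40–59 − 160 → 39389; 60–79 − 210 → 42494
→ [25161, 28126, 39389, 42494]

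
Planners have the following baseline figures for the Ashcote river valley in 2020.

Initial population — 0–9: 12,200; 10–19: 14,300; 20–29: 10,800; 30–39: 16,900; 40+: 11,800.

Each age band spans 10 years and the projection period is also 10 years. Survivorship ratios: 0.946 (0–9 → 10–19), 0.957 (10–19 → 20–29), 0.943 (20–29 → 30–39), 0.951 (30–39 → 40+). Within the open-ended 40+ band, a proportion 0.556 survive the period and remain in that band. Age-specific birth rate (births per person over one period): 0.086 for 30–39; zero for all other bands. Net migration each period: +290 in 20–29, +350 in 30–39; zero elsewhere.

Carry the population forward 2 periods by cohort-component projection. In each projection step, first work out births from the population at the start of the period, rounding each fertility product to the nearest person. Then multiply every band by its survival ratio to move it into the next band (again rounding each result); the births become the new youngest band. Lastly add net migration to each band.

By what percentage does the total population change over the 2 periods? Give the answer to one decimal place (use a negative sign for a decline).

Call the bands 1 to 5, youngest first.
Period 1:
Births: 16900 * 0.086 = 1453
Band 2: 12200 * 0.946 = 11541
Band 3: 14300 * 0.957 = 13685
Band 4: 10800 * 0.943 = 10184
Band 5: 16900 * 0.951 + 11800 * 0.556 = 16072 + 6561 = 22633
Net migration: Band 3 + 290 → 13975; Band 4 + 350 → 10534
End of period: [1453, 11541, 13975, 10534, 22633]
Period 2:
Births: 10534 * 0.086 = 906
Band 2: 1453 * 0.946 = 1375
Band 3: 11541 * 0.957 = 11045
Band 4: 13975 * 0.943 = 13178
Band 5: 10534 * 0.951 + 22633 * 0.556 = 10018 + 12584 = 22602
Net migration: Band 3 + 290 → 11335; Band 4 + 350 → 13528
End of period: [906, 1375, 11335, 13528, 22602]
Total: 66000 → 49746; change = -16254; percentage change = -24.6%

-24.6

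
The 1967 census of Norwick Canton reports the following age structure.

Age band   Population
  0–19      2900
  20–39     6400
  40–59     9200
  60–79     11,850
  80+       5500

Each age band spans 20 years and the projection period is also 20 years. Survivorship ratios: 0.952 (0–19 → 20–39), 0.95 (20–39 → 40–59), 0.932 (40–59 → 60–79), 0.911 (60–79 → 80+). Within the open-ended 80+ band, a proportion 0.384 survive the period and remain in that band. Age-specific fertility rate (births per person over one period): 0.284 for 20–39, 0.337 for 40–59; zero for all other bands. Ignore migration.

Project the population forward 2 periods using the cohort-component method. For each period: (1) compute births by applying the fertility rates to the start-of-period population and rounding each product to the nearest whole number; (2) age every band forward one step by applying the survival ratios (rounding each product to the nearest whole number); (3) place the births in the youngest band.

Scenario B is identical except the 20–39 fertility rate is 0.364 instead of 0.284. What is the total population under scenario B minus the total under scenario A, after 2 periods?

708

[period 1]
Births: 6400 * 0.284 = 1818, 9200 * 0.337 = 3100 ⇒ total 4918
20–39: 2900 * 0.952 = 2761
40–59: 6400 * 0.95 = 6080
60–79: 9200 * 0.932 = 8574
80+: 11850 * 0.911 + 5500 * 0.384 = 10795 + 2112 = 12907
→ [4918, 2761, 6080, 8574, 12907]
[period 2]
Births: 2761 * 0.284 = 784, 6080 * 0.337 = 2049 ⇒ total 2833
20–39: 4918 * 0.952 = 4682
40–59: 2761 * 0.95 = 2623
60–79: 6080 * 0.932 = 5667
80+: 8574 * 0.911 + 12907 * 0.384 = 7811 + 4956 = 12767
→ [2833, 4682, 2623, 5667, 12767]
Scenario A total after 2 periods: 28572
Scenario B projection —
[period 1]
Births: 6400 * 0.364 = 2330, 9200 * 0.337 = 3100 ⇒ total 5430
20–39: 2900 * 0.952 = 2761
40–59: 6400 * 0.95 = 6080
60–79: 9200 * 0.932 = 8574
80+: 11850 * 0.911 + 5500 * 0.384 = 10795 + 2112 = 12907
→ [5430, 2761, 6080, 8574, 12907]
[period 2]
Births: 2761 * 0.364 = 1005, 6080 * 0.337 = 2049 ⇒ total 3054
20–39: 5430 * 0.952 = 5169
40–59: 2761 * 0.95 = 2623
60–79: 6080 * 0.932 = 5667
80+: 8574 * 0.911 + 12907 * 0.384 = 7811 + 4956 = 12767
→ [3054, 5169, 2623, 5667, 12767]
Scenario B total after 2 periods: 29280
Difference B − A = 29280 − 28572 = 708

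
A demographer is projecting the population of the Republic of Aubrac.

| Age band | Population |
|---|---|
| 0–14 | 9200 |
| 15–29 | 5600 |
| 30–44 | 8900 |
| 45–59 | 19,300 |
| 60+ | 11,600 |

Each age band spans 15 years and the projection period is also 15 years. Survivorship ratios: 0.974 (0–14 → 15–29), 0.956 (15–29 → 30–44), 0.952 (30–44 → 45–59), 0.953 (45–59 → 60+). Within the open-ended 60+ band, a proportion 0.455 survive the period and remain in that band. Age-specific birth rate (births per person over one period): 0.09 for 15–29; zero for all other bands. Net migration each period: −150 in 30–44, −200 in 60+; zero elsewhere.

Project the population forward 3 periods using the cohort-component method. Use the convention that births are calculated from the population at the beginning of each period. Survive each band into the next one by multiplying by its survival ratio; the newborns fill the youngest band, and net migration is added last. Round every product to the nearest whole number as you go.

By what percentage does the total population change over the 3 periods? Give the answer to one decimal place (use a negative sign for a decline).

-59.5

Period 1.
Births: 5600 * 0.09 = 504
15–29: 9200 * 0.974 = 8961
30–44: 5600 * 0.956 = 5354
45–59: 8900 * 0.952 = 8473
60+: 19300 * 0.953 + 11600 * 0.455 = 18393 + 5278 = 23671
Net migration: 30–44 − 150 → 5204; 60+ − 200 → 23471
→ [504, 8961, 5204, 8473, 23471]
Period 2.
Births: 8961 * 0.09 = 806
15–29: 504 * 0.974 = 491
30–44: 8961 * 0.956 = 8567
45–59: 5204 * 0.952 = 4954
60+: 8473 * 0.953 + 23471 * 0.455 = 8075 + 10679 = 18754
Net migration: 30–44 − 150 → 8417; 60+ − 200 → 18554
→ [806, 491, 8417, 4954, 18554]
Period 3.
Births: 491 * 0.09 = 44
15–29: 806 * 0.974 = 785
30–44: 491 * 0.956 = 469
45–59: 8417 * 0.952 = 8013
60+: 4954 * 0.953 + 18554 * 0.455 = 4721 + 8442 = 13163
Net migration: 30–44 − 150 → 319; 60+ − 200 → 12963
→ [44, 785, 319, 8013, 12963]
Total: 54600 → 22124; change = -32476; percentage change = -59.5%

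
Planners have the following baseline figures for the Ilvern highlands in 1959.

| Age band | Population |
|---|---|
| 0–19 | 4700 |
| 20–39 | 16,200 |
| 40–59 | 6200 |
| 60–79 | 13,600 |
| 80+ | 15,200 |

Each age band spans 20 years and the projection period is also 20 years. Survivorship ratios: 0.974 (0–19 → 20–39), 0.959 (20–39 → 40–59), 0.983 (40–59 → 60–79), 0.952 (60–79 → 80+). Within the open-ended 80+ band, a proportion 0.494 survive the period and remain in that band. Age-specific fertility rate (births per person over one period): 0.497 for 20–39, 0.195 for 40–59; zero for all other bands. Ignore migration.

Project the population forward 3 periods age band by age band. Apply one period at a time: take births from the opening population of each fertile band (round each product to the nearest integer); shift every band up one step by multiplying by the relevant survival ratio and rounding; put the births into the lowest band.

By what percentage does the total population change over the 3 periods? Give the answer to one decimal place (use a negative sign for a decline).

-17.9

Let band 1 be 0–19 through band 5 = 80+.
Period 1.
Births: 16200 × 0.497 = 8051  |  6200 × 0.195 = 1209 → 9260
Band 2: 4700 × 0.974 = 4578
Band 3: 16200 × 0.959 = 15536
Band 4: 6200 × 0.983 = 6095
Band 5: 13600 × 0.952 + 15200 × 0.494 = 12947 + 7509 = 20456
→ [9260, 4578, 15536, 6095, 20456]
Period 2.
Births: 4578 × 0.497 = 2275  |  15536 × 0.195 = 3030 → 5305
Band 2: 9260 × 0.974 = 9019
Band 3: 4578 × 0.959 = 4390
Band 4: 15536 × 0.983 = 15272
Band 5: 6095 × 0.952 + 20456 × 0.494 = 5802 + 10105 = 15907
→ [5305, 9019, 4390, 15272, 15907]
Period 3.
Births: 9019 × 0.497 = 4482  |  4390 × 0.195 = 856 → 5338
Band 2: 5305 × 0.974 = 5167
Band 3: 9019 × 0.959 = 8649
Band 4: 4390 × 0.983 = 4315
Band 5: 15272 × 0.952 + 15907 × 0.494 = 14539 + 7858 = 22397
→ [5338, 5167, 8649, 4315, 22397]
Total: 55900 → 45866; change = -10034; percentage change = -17.9%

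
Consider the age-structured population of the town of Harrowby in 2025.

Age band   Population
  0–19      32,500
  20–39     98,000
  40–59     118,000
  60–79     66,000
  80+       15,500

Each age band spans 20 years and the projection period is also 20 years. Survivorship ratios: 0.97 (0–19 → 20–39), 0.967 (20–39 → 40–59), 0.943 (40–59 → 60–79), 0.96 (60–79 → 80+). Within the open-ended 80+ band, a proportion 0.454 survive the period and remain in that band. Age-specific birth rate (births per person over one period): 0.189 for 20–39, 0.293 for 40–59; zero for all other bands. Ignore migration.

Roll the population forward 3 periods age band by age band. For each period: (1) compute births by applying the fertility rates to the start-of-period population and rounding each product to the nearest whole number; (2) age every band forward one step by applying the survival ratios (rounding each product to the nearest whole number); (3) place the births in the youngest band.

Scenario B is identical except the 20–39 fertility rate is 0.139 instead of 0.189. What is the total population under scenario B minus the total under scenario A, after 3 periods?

— Period 1 —
Births: 98000 × 0.189 = 18522, 118000 × 0.293 = 34574 ⇒ total 53096
20–39: 32500 × 0.97 = 31525
40–59: 98000 × 0.967 = 94766
60–79: 118000 × 0.943 = 111274
80+: 66000 × 0.96 + 15500 × 0.454 = 63360 + 7037 = 70397
Giving 53096 / 31525 / 94766 / 111274 / 70397.
— Period 2 —
Births: 31525 × 0.189 = 5958, 94766 × 0.293 = 27766 ⇒ total 33724
20–39: 53096 × 0.97 = 51503
40–59: 31525 × 0.967 = 30485
60–79: 94766 × 0.943 = 89364
80+: 111274 × 0.96 + 70397 × 0.454 = 106823 + 31960 = 138783
Giving 33724 / 51503 / 30485 / 89364 / 138783.
— Period 3 —
Births: 51503 × 0.189 = 9734, 30485 × 0.293 = 8932 ⇒ total 18666
20–39: 33724 × 0.97 = 32712
40–59: 51503 × 0.967 = 49803
60–79: 30485 × 0.943 = 28747
80+: 89364 × 0.96 + 138783 × 0.454 = 85789 + 63007 = 148796
Giving 18666 / 32712 / 49803 / 28747 / 148796.
Scenario A total after 3 periods: 278724
Scenario B projection —
— Period 1 —
Births: 98000 × 0.139 = 13622, 118000 × 0.293 = 34574 ⇒ total 48196
20–39: 32500 × 0.97 = 31525
40–59: 98000 × 0.967 = 94766
60–79: 118000 × 0.943 = 111274
80+: 66000 × 0.96 + 15500 × 0.454 = 63360 + 7037 = 70397
Giving 48196 / 31525 / 94766 / 111274 / 70397.
— Period 2 —
Births: 31525 × 0.139 = 4382, 94766 × 0.293 = 27766 ⇒ total 32148
20–39: 48196 × 0.97 = 46750
40–59: 31525 × 0.967 = 30485
60–79: 94766 × 0.943 = 89364
80+: 111274 × 0.96 + 70397 × 0.454 = 106823 + 31960 = 138783
Giving 32148 / 46750 / 30485 / 89364 / 138783.
— Period 3 —
Births: 46750 × 0.139 = 6498, 30485 × 0.293 = 8932 ⇒ total 15430
20–39: 32148 × 0.97 = 31184
40–59: 46750 × 0.967 = 45207
60–79: 30485 × 0.943 = 28747
80+: 89364 × 0.96 + 138783 × 0.454 = 85789 + 63007 = 148796
Giving 15430 / 31184 / 45207 / 28747 / 148796.
Scenario B total after 3 periods: 269364
Difference B − A = 269364 − 278724 = -9360

-9360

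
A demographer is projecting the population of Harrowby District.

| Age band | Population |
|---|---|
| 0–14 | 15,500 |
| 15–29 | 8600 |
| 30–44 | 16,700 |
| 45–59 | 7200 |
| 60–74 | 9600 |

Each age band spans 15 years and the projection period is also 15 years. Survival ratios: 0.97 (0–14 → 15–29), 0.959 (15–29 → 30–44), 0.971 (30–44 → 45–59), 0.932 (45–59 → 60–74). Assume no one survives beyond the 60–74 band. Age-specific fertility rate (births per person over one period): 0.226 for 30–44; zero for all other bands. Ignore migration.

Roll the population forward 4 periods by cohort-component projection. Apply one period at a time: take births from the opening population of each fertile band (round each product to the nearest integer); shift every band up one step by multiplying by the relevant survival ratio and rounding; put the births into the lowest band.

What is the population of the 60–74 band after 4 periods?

Period 1:
Births: 16700 × 0.226 = 3774
15–29: 15500 × 0.97 = 15035
30–44: 8600 × 0.959 = 8247
45–59: 16700 × 0.971 = 16216
60–74: 7200 × 0.932 = 6710
Population now: 0–14=3774, 15–29=15035, 30–44=8247, 45–59=16216, 60–74=6710
Period 2:
Births: 8247 × 0.226 = 1864
15–29: 3774 × 0.97 = 3661
30–44: 15035 × 0.959 = 14419
45–59: 8247 × 0.971 = 8008
60–74: 16216 × 0.932 = 15113
Population now: 0–14=1864, 15–29=3661, 30–44=14419, 45–59=8008, 60–74=15113
Period 3:
Births: 14419 × 0.226 = 3259
15–29: 1864 × 0.97 = 1808
30–44: 3661 × 0.959 = 3511
45–59: 14419 × 0.971 = 14001
60–74: 8008 × 0.932 = 7463
Population now: 0–14=3259, 15–29=1808, 30–44=3511, 45–59=14001, 60–74=7463
Period 4:
Births: 3511 × 0.226 = 793
15–29: 3259 × 0.97 = 3161
30–44: 1808 × 0.959 = 1734
45–59: 3511 × 0.971 = 3409
60–74: 14001 × 0.932 = 13049
Population now: 0–14=793, 15–29=3161, 30–44=1734, 45–59=3409, 60–74=13049

13049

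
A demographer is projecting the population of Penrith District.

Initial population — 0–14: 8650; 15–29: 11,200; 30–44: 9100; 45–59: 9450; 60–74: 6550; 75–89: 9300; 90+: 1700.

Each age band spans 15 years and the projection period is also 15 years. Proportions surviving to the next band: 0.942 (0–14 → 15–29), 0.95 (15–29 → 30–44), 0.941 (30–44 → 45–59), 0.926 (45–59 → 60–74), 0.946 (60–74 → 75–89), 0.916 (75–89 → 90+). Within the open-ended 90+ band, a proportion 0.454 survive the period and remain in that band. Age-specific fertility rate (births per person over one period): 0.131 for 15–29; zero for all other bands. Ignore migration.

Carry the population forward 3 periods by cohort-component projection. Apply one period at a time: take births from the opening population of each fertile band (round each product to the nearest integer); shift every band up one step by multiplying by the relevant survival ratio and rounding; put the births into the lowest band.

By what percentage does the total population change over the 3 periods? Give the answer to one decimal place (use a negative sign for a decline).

Call the bands 1 to 7, youngest first.
Period 1:
Births: 11200 × 0.131 = 1467
Band 2: 8650 × 0.942 = 8148
Band 3: 11200 × 0.95 = 10640
Band 4: 9100 × 0.941 = 8563
Band 5: 9450 × 0.926 = 8751
Band 6: 6550 × 0.946 = 6196
Band 7: 9300 × 0.916 + 1700 × 0.454 = 8519 + 772 = 9291
Population now: 0–14=1467, 15–29=8148, 30–44=10640, 45–59=8563, 60–74=8751, 75–89=6196, 90+=9291
Period 2:
Births: 8148 × 0.131 = 1067
Band 2: 1467 × 0.942 = 1382
Band 3: 8148 × 0.95 = 7741
Band 4: 10640 × 0.941 = 10012
Band 5: 8563 × 0.926 = 7929
Band 6: 8751 × 0.946 = 8278
Band 7: 6196 × 0.916 + 9291 × 0.454 = 5676 + 4218 = 9894
Population now: 0–14=1067, 15–29=1382, 30–44=7741, 45–59=10012, 60–74=7929, 75–89=8278, 90+=9894
Period 3:
Births: 1382 × 0.131 = 181
Band 2: 1067 × 0.942 = 1005
Band 3: 1382 × 0.95 = 1313
Band 4: 7741 × 0.941 = 7284
Band 5: 10012 × 0.926 = 9271
Band 6: 7929 × 0.946 = 7501
Band 7: 8278 × 0.916 + 9894 × 0.454 = 7583 + 4492 = 12075
Population now: 0–14=181, 15–29=1005, 30–44=1313, 45–59=7284, 60–74=9271, 75–89=7501, 90+=12075
Total: 55950 → 38630; change = -17320; percentage change = -31.0%

-31.0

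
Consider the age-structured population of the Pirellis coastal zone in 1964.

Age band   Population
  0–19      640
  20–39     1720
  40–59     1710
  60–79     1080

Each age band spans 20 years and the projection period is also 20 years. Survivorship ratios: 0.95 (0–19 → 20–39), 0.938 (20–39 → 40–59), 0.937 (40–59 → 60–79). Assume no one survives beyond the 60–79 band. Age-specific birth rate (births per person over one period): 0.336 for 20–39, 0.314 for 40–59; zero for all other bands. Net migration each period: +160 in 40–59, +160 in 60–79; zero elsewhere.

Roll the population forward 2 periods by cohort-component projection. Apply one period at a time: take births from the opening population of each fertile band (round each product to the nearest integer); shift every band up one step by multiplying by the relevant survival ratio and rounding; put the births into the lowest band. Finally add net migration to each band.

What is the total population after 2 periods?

4371

Let band 1 be 0–19 through band 4 = 60–79.
Period 1.
Births: 1720 × 0.336 = 578 ; 1710 × 0.314 = 537 → 1115
Band 2: 640 × 0.95 = 608
Band 3: 1720 × 0.938 = 1613
Band 4: 1710 × 0.937 = 1602
Net migration: Band 3 + 160 → 1773; Band 4 + 160 → 1762
Giving 1115 / 608 / 1773 / 1762.
Period 2.
Births: 608 × 0.336 = 204 ; 1773 × 0.314 = 557 → 761
Band 2: 1115 × 0.95 = 1059
Band 3: 608 × 0.938 = 570
Band 4: 1773 × 0.937 = 1661
Net migration: Band 3 + 160 → 730; Band 4 + 160 → 1821
Giving 761 / 1059 / 730 / 1821.
Total after period 2: 761 + 1059 + 730 + 1821 = 4371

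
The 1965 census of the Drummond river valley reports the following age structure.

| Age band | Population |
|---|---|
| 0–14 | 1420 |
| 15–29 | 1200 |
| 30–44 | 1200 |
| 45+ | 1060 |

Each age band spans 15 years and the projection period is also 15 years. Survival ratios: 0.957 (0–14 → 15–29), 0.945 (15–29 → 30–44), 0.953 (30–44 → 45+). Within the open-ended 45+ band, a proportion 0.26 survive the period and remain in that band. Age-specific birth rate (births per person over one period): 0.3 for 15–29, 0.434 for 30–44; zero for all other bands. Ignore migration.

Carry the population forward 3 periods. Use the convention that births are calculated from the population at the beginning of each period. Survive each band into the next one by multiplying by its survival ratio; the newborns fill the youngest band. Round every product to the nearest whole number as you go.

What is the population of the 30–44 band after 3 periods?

797

Let group 1 be 0–14 through group 4 = 45+.
— Period 1 —
Births: 1200 × 0.3 = 360, 1200 × 0.434 = 521 → 881
Group 2: 1420 × 0.957 = 1359
Group 3: 1200 × 0.945 = 1134
Group 4: 1200 × 0.953 + 1060 × 0.26 = 1144 + 276 = 1420
→ [881, 1359, 1134, 1420]
— Period 2 —
Births: 1359 × 0.3 = 408, 1134 × 0.434 = 492 → 900
Group 2: 881 × 0.957 = 843
Group 3: 1359 × 0.945 = 1284
Group 4: 1134 × 0.953 + 1420 × 0.26 = 1081 + 369 = 1450
→ [900, 843, 1284, 1450]
— Period 3 —
Births: 843 × 0.3 = 253, 1284 × 0.434 = 557 → 810
Group 2: 900 × 0.957 = 861
Group 3: 843 × 0.945 = 797
Group 4: 1284 × 0.953 + 1450 × 0.26 = 1224 + 377 = 1601
→ [810, 861, 797, 1601]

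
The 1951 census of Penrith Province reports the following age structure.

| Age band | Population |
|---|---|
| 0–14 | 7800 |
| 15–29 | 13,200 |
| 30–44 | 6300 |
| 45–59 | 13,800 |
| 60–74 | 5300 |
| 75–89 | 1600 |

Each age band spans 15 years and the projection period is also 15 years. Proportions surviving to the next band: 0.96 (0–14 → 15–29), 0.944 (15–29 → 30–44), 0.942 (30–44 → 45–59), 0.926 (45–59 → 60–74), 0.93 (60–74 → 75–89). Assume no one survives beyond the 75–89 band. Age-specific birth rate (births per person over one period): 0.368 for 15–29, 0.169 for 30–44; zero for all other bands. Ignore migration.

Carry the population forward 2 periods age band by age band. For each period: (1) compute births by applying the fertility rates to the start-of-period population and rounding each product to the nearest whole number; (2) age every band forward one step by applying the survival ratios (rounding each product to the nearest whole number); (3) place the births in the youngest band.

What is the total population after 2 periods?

Period 1:
Births: 13200 × 0.368 = 4858, 6300 × 0.169 = 1065 → 5923
15–29: 7800 × 0.96 = 7488
30–44: 13200 × 0.944 = 12461
45–59: 6300 × 0.942 = 5935
60–74: 13800 × 0.926 = 12779
75–89: 5300 × 0.93 = 4929
Population now: 0–14=5923, 15–29=7488, 30–44=12461, 45–59=5935, 60–74=12779, 75–89=4929
Period 2:
Births: 7488 × 0.368 = 2756, 12461 × 0.169 = 2106 → 4862
15–29: 5923 × 0.96 = 5686
30–44: 7488 × 0.944 = 7069
45–59: 12461 × 0.942 = 11738
60–74: 5935 × 0.926 = 5496
75–89: 12779 × 0.93 = 11884
Population now: 0–14=4862, 15–29=5686, 30–44=7069, 45–59=11738, 60–74=5496, 75–89=11884
Total after period 2: 4862 + 5686 + 7069 + 11738 + 5496 + 11884 = 46735

46735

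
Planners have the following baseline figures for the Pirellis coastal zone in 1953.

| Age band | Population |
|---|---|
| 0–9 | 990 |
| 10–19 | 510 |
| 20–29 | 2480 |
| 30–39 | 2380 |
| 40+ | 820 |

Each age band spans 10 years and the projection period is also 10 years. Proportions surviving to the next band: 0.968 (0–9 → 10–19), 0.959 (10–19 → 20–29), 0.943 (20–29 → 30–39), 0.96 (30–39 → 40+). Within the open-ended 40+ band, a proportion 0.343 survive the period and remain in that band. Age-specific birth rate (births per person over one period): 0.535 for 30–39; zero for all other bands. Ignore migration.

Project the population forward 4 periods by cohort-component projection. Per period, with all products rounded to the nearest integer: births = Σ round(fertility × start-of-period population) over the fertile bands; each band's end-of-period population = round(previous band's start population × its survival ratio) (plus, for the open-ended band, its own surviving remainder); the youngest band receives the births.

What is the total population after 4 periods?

4330

After projecting period 1:
Births: 2380 × 0.535 = 1273
10–19: 990 × 0.968 = 958
20–29: 510 × 0.959 = 489
30–39: 2480 × 0.943 = 2339
40+: 2380 × 0.96 + 820 × 0.343 = 2285 + 281 = 2566
→ [1273, 958, 489, 2339, 2566]
After projecting period 2:
Births: 2339 × 0.535 = 1251
10–19: 1273 × 0.968 = 1232
20–29: 958 × 0.959 = 919
30–39: 489 × 0.943 = 461
40+: 2339 × 0.96 + 2566 × 0.343 = 2245 + 880 = 3125
→ [1251, 1232, 919, 461, 3125]
After projecting period 3:
Births: 461 × 0.535 = 247
10–19: 1251 × 0.968 = 1211
20–29: 1232 × 0.959 = 1181
30–39: 919 × 0.943 = 867
40+: 461 × 0.96 + 3125 × 0.343 = 443 + 1072 = 1515
→ [247, 1211, 1181, 867, 1515]
After projecting period 4:
Births: 867 × 0.535 = 464
10–19: 247 × 0.968 = 239
20–29: 1211 × 0.959 = 1161
30–39: 1181 × 0.943 = 1114
40+: 867 × 0.96 + 1515 × 0.343 = 832 + 520 = 1352
→ [464, 239, 1161, 1114, 1352]
Total after period 4: 464 + 239 + 1161 + 1114 + 1352 = 4330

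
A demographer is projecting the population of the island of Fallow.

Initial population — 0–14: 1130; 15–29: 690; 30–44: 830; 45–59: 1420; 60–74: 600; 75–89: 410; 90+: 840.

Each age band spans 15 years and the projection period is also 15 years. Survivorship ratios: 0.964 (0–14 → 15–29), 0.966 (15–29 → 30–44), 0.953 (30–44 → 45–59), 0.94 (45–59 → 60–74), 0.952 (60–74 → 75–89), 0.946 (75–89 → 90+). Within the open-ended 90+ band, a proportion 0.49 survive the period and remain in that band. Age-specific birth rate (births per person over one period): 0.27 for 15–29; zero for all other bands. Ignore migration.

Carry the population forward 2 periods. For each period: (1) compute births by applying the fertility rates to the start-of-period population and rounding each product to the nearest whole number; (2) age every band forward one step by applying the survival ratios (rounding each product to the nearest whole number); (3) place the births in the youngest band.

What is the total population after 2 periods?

Call the bands 1 to 7, youngest first.
Period 1:
Births: 690 × 0.27 = 186
Band 2: 1130 × 0.964 = 1089
Band 3: 690 × 0.966 = 667
Band 4: 830 × 0.953 = 791
Band 5: 1420 × 0.94 = 1335
Band 6: 600 × 0.952 = 571
Band 7: 410 × 0.946 + 840 × 0.49 = 388 + 412 = 800
End of period: [186, 1089, 667, 791, 1335, 571, 800]
Period 2:
Births: 1089 × 0.27 = 294
Band 2: 186 × 0.964 = 179
Band 3: 1089 × 0.966 = 1052
Band 4: 667 × 0.953 = 636
Band 5: 791 × 0.94 = 744
Band 6: 1335 × 0.952 = 1271
Band 7: 571 × 0.946 + 800 × 0.49 = 540 + 392 = 932
End of period: [294, 179, 1052, 636, 744, 1271, 932]
Total after period 2: 294 + 179 + 1052 + 636 + 744 + 1271 + 932 = 5108

5108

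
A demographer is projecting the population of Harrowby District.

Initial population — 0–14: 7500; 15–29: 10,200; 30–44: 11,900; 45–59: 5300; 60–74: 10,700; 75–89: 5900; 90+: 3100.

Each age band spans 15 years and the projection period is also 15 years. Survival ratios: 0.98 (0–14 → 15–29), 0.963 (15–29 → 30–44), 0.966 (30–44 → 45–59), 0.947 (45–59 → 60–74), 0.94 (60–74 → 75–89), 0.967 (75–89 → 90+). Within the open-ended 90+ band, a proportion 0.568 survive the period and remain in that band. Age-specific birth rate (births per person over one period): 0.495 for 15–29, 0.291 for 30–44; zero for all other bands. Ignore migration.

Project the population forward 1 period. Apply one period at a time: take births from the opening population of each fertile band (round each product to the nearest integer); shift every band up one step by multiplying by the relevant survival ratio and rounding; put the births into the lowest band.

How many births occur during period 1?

8512

[period 1]
Births: 10200 × 0.495 = 5049, 11900 × 0.291 = 3463 — total 8512
15–29: 7500 × 0.98 = 7350
30–44: 10200 × 0.963 = 9823
45–59: 11900 × 0.966 = 11495
60–74: 5300 × 0.947 = 5019
75–89: 10700 × 0.94 = 10058
90+: 5900 × 0.967 + 3100 × 0.568 = 5705 + 1761 = 7466
End of period: [8512, 7350, 9823, 11495, 5019, 10058, 7466]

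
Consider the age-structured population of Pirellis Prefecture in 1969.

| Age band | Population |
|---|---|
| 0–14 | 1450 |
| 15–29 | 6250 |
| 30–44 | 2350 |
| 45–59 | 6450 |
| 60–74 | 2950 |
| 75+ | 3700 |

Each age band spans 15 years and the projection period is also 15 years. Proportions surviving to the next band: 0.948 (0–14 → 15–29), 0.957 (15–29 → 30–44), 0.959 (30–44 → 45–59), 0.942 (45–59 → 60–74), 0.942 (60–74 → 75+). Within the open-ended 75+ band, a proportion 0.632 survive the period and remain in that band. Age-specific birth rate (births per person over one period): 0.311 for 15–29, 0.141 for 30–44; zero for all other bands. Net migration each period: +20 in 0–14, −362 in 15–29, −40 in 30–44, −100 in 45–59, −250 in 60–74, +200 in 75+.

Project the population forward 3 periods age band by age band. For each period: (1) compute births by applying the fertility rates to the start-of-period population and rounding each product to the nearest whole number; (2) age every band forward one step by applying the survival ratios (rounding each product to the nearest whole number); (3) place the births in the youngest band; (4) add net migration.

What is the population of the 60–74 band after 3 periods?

Call the bands 1 to 6, youngest first.
After projecting period 1:
Births: 6250 * 0.311 = 1944, 2350 * 0.141 = 331 → 2275
Band 2: 1450 * 0.948 = 1375
Band 3: 6250 * 0.957 = 5981
Band 4: 2350 * 0.959 = 2254
Band 5: 6450 * 0.942 = 6076
Band 6: 2950 * 0.942 + 3700 * 0.632 = 2779 + 2338 = 5117
Net migration: Band 1 + 20 → 2295; Band 2 − 362 → 1013; Band 3 − 40 → 5941; Band 4 − 100 → 2154; Band 5 − 250 → 5826; Band 6 + 200 → 5317
Giving 2295 / 1013 / 5941 / 2154 / 5826 / 5317.
After projecting period 2:
Births: 1013 * 0.311 = 315, 5941 * 0.141 = 838 → 1153
Band 2: 2295 * 0.948 = 2176
Band 3: 1013 * 0.957 = 969
Band 4: 5941 * 0.959 = 5697
Band 5: 2154 * 0.942 = 2029
Band 6: 5826 * 0.942 + 5317 * 0.632 = 5488 + 3360 = 8848
Net migration: Band 1 + 20 → 1173; Band 2 − 362 → 1814; Band 3 − 40 → 929; Band 4 − 100 → 5597; Band 5 − 250 → 1779; Band 6 + 200 → 9048
Giving 1173 / 1814 / 929 / 5597 / 1779 / 9048.
After projecting period 3:
Births: 1814 * 0.311 = 564, 929 * 0.141 = 131 → 695
Band 2: 1173 * 0.948 = 1112
Band 3: 1814 * 0.957 = 1736
Band 4: 929 * 0.959 = 891
Band 5: 5597 * 0.942 = 5272
Band 6: 1779 * 0.942 + 9048 * 0.632 = 1676 + 5718 = 7394
Net migration: Band 1 + 20 → 715; Band 2 − 362 → 750; Band 3 − 40 → 1696; Band 4 − 100 → 791; Band 5 − 250 → 5022; Band 6 + 200 → 7594
Giving 715 / 750 / 1696 / 791 / 5022 / 7594.

5022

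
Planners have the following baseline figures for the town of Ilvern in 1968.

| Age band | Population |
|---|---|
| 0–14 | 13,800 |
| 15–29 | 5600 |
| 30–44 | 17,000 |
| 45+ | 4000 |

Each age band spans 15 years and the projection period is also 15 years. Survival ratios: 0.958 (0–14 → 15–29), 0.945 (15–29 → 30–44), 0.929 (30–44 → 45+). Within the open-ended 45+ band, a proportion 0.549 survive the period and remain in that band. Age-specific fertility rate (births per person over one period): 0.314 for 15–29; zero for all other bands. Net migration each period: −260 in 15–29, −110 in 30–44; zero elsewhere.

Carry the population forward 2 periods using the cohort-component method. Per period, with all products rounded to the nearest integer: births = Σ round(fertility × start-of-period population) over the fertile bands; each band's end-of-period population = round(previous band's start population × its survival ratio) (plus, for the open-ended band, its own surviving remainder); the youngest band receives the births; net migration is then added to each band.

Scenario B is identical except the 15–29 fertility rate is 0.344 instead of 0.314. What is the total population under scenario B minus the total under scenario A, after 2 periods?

550

Period 1.
Births: 5600 * 0.314 = 1758
15–29: 13800 * 0.958 = 13220
30–44: 5600 * 0.945 = 5292
45+: 17000 * 0.929 + 4000 * 0.549 = 15793 + 2196 = 17989
Net migration: 15–29 − 260 → 12960; 30–44 − 110 → 5182
Giving 1758 / 12960 / 5182 / 17989.
Period 2.
Births: 12960 * 0.314 = 4069
15–29: 1758 * 0.958 = 1684
30–44: 12960 * 0.945 = 12247
45+: 5182 * 0.929 + 17989 * 0.549 = 4814 + 9876 = 14690
Net migration: 15–29 − 260 → 1424; 30–44 − 110 → 12137
Giving 4069 / 1424 / 12137 / 14690.
Scenario A total after 2 periods: 32320
Scenario B projection —
Period 1.
Births: 5600 * 0.344 = 1926
15–29: 13800 * 0.958 = 13220
30–44: 5600 * 0.945 = 5292
45+: 17000 * 0.929 + 4000 * 0.549 = 15793 + 2196 = 17989
Net migration: 15–29 − 260 → 12960; 30–44 − 110 → 5182
Giving 1926 / 12960 / 5182 / 17989.
Period 2.
Births: 12960 * 0.344 = 4458
15–29: 1926 * 0.958 = 1845
30–44: 12960 * 0.945 = 12247
45+: 5182 * 0.929 + 17989 * 0.549 = 4814 + 9876 = 14690
Net migration: 15–29 − 260 → 1585; 30–44 − 110 → 12137
Giving 4458 / 1585 / 12137 / 14690.
Scenario B total after 2 periods: 32870
Difference B − A = 32870 − 32320 = 550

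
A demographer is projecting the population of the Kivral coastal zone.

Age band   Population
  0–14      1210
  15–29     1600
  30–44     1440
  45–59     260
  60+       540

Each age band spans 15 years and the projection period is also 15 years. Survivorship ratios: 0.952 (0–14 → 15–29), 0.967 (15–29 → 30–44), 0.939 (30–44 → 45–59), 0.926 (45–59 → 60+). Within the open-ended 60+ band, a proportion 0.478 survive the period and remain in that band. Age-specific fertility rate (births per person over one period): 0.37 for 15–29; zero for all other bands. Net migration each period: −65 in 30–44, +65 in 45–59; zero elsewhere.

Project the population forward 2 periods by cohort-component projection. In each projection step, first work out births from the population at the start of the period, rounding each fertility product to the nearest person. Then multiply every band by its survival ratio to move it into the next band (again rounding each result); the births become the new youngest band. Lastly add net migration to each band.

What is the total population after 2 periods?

5047

[period 1]
Births: 1600 * 0.37 = 592
15–29: 1210 * 0.952 = 1152
30–44: 1600 * 0.967 = 1547
45–59: 1440 * 0.939 = 1352
60+: 260 * 0.926 + 540 * 0.478 = 241 + 258 = 499
Net migration: 30–44 − 65 → 1482; 45–59 + 65 → 1417
Population now: 0–14=592, 15–29=1152, 30–44=1482, 45–59=1417, 60+=499
[period 2]
Births: 1152 * 0.37 = 426
15–29: 592 * 0.952 = 564
30–44: 1152 * 0.967 = 1114
45–59: 1482 * 0.939 = 1392
60+: 1417 * 0.926 + 499 * 0.478 = 1312 + 239 = 1551
Net migration: 30–44 − 65 → 1049; 45–59 + 65 → 1457
Population now: 0–14=426, 15–29=564, 30–44=1049, 45–59=1457, 60+=1551
Total after period 2: 426 + 564 + 1049 + 1457 + 1551 = 5047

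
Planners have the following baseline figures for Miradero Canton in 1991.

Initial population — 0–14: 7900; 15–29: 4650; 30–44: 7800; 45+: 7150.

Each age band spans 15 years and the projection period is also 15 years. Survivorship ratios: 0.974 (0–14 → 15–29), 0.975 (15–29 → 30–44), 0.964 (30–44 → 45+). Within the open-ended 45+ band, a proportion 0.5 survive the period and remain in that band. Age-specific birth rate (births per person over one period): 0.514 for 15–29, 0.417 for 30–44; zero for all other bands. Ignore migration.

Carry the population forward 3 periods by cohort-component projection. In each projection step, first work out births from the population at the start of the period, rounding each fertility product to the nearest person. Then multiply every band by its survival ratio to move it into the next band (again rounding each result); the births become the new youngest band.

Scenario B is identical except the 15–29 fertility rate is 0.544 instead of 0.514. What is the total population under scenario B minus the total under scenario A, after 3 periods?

Let band 1 be 0–14 through band 4 = 45+.
After projecting period 1:
Births: 4650 * 0.514 = 2390  |  7800 * 0.417 = 3253 → total 5643
Band 2: 7900 * 0.974 = 7695
Band 3: 4650 * 0.975 = 4534
Band 4: 7800 * 0.964 + 7150 * 0.5 = 7519 + 3575 = 11094
Giving 5643 / 7695 / 4534 / 11094.
After projecting period 2:
Births: 7695 * 0.514 = 3955  |  4534 * 0.417 = 1891 → total 5846
Band 2: 5643 * 0.974 = 5496
Band 3: 7695 * 0.975 = 7503
Band 4: 4534 * 0.964 + 11094 * 0.5 = 4371 + 5547 = 9918
Giving 5846 / 5496 / 7503 / 9918.
After projecting period 3:
Births: 5496 * 0.514 = 2825  |  7503 * 0.417 = 3129 → total 5954
Band 2: 5846 * 0.974 = 5694
Band 3: 5496 * 0.975 = 5359
Band 4: 7503 * 0.964 + 9918 * 0.5 = 7233 + 4959 = 12192
Giving 5954 / 5694 / 5359 / 12192.
Scenario A total after 3 periods: 29199
Scenario B projection —
After projecting period 1:
Births: 4650 * 0.544 = 2530  |  7800 * 0.417 = 3253 → total 5783
Band 2: 7900 * 0.974 = 7695
Band 3: 4650 * 0.975 = 4534
Band 4: 7800 * 0.964 + 7150 * 0.5 = 7519 + 3575 = 11094
Giving 5783 / 7695 / 4534 / 11094.
After projecting period 2:
Births: 7695 * 0.544 = 4186  |  4534 * 0.417 = 1891 → total 6077
Band 2: 5783 * 0.974 = 5633
Band 3: 7695 * 0.975 = 7503
Band 4: 4534 * 0.964 + 11094 * 0.5 = 4371 + 5547 = 9918
Giving 6077 / 5633 / 7503 / 9918.
After projecting period 3:
Births: 5633 * 0.544 = 3064  |  7503 * 0.417 = 3129 → total 6193
Band 2: 6077 * 0.974 = 5919
Band 3: 5633 * 0.975 = 5492
Band 4: 7503 * 0.964 + 9918 * 0.5 = 7233 + 4959 = 12192
Giving 6193 / 5919 / 5492 / 12192.
Scenario B total after 3 periods: 29796
Difference B − A = 29796 − 29199 = 597

597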